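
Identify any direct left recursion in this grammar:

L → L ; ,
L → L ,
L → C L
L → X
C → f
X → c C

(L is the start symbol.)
Yes, L is left-recursive

Direct left recursion occurs when N → N α for some non-terminal N (the right-hand side begins with the left-hand side itself).

L → L ; ,: LEFT RECURSIVE (starts with L)
L → L ,: LEFT RECURSIVE (starts with L)
L → C L: starts with C
L → X: starts with X
C → f: starts with f
X → c C: starts with c

The grammar has direct left recursion on: L.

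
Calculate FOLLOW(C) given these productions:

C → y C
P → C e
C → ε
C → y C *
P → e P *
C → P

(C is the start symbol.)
{ $, '*', 'e' }

C is the start symbol, so $ ∈ FOLLOW(C).
In C → y C: C is at the end; this adds FOLLOW(C) to itself — nothing new
In P → C e: C is followed by e, add FIRST(e) \ {ε} = { 'e' }
In C → y C *: C is followed by '*', add FIRST('*') \ {ε} = { '*' }

Taking the union: FOLLOW(C) = { $, '*', 'e' }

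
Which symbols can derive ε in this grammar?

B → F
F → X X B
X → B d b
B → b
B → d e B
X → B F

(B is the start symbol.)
None

There are no ε-productions, so no non-terminal can derive ε.
No non-terminals are nullable.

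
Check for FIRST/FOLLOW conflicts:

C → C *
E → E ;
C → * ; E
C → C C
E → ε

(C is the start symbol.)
Nullable non-terminals: E.
FIRST sets used below: FIRST(E) = { ';', ε }

E: nullable alternative(s) E → ε; FOLLOW(E) = { $, '*', ';' }
  E → E ;: FIRST \ {ε} = { ';' } — overlaps FOLLOW(E) on { ';' }: CONFLICT
  E → ε: FIRST \ {ε} = { } — this is the only nullable alternative, skip

C has no nullable alternative, so no FIRST/FOLLOW check is needed there.

So the grammar has 1 FIRST/FOLLOW conflict (marked CONFLICT above).

Answer: Yes. E → E ';' with FOLLOW(E) on { ';' }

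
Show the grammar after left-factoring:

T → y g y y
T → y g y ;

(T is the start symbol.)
T → y g y T'
T' → y
T' → ;

Left-factoring transforms A → αβ₁ | αβ₂ into A → αA' and A' → β₁ | β₂
(α is the longest common prefix among the alternatives). Repeat until
no nonterminal has two alternatives with a common prefix.

Round 1: T has alternatives sharing prefix 'y g y'. Introduce T': T → y g y T'
  Add: T' → y
  Add: T' → ;

No remaining common prefixes — done.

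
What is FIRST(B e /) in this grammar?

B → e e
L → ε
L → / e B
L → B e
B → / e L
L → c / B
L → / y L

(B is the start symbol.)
FIRST sets of the non-terminals involved (from the grammar, by fixed-point iteration):
  FIRST(B) = { '/', 'e' }

To compute FIRST(B e /), process the symbols left to right:
Symbol B is a non-terminal. Add FIRST(B) \ {ε} = { '/', 'e' }
B is not nullable (ε ∉ FIRST(B)), so stop here.
FIRST(B e /) = { '/', 'e' }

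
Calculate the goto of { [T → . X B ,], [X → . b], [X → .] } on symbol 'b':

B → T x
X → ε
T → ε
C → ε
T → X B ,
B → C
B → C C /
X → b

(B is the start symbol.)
GOTO(I, 'b') = CLOSURE({ [A → αX.β] : [A → α.Xβ] ∈ I, X = 'b' })

Items with dot before 'b', with the dot advanced:
  [X → . b] → [X → b .]
Closure adds nothing (no advanced item has the dot before a non-terminal).

GOTO = { [X → b .] }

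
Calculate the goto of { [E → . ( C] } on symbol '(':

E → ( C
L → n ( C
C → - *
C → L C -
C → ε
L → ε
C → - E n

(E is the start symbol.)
{ [C → . - *], [C → . - E n], [C → . L C -], [C → .], [E → ( . C], [L → . n ( C], [L → .] }

GOTO(I, '(') = CLOSURE({ [A → αX.β] : [A → α.Xβ] ∈ I, X = '(' })

Items with dot before '(', with the dot advanced:
  [E → . ( C] → [E → ( . C]
Closure of the advanced items:
  [E → ( . C] has the dot before C: add [C → . - *], [C → . L C -], [C → .], [C → . - E n]
  [C → . L C -] has the dot before L: add [L → . n ( C], [L → .]

GOTO = { [C → . - *], [C → . - E n], [C → . L C -], [C → .], [E → ( . C], [L → . n ( C], [L → .] }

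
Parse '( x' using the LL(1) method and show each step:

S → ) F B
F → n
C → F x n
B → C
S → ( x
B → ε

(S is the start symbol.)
Stack is shown with the top on the left.

Stack  Input  Action
--------------------
S $    ( x $  output S → ( x
( x $  ( x $  match '('
x $    x $    match 'x'
$      $      accept

The string is accepted.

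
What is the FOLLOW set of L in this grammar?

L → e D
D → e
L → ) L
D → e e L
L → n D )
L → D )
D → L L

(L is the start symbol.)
{ $, ')', 'e', 'n' }

L is the start symbol, so $ ∈ FOLLOW(L).
In L → ) L: L is at the end; this adds FOLLOW(L) to itself — nothing new
In D → e e L: L is at the end, add FOLLOW(D)
In D → L L: L is followed by L, add FIRST(L) \ {ε} = { ')', 'e', 'n' }
In D → L L: L is at the end, add FOLLOW(D)

The FOLLOW sets referred to above (computed the same way, to a fixed point):
  FOLLOW(D) = { $, ')', 'e', 'n' }

Taking the union: FOLLOW(L) = { $, ')', 'e', 'n' }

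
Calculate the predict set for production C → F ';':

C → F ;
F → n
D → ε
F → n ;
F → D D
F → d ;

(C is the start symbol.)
PREDICT(C → F ';') = (FIRST(RHS) \ {ε}) ∪ (FOLLOW(C) if ε ∈ FIRST(RHS), i.e. RHS ⇒* ε)
FIRST(F) = { 'd', 'n', ε }
FIRST(F ';') = { ';', 'd', 'n' }
ε ∉ FIRST(F ';'), so FOLLOW(C) is not added.
PREDICT(C → F ';') = { ';', 'd', 'n' }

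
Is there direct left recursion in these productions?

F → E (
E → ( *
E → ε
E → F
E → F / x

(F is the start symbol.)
Direct left recursion occurs when N → N α for some non-terminal N (the right-hand side begins with the left-hand side itself).

F → E (: starts with E
E → ( *: starts with '('
E → ε: starts with ε
E → F: starts with F
E → F / x: starts with F

No direct left recursion found.

Answer: No direct left recursion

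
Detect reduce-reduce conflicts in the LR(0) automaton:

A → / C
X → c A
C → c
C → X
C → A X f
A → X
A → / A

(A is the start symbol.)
A reduce-reduce conflict occurs when an LR(0) state has two complete items [A → α .] and [B → β .] — both call for a reduction, and with no lookahead the parser cannot choose between them.

Augment with A' → A and build the canonical LR(0) collection (I0 = CLOSURE({[A' → . A]}), then GOTO on every symbol after a dot until no new states appear). It has 12 states:
  I0: { [A → . / A], [A → . / C], [A → . X], [A' → . A], [X → . c A] }  — shift
  I1: { [A → . / A], [A → . / C], [A → . X], [A → / . A], [A → / . C], [C → . A X f], [C → . X], [C → . c], [X → . c A] }  — shift
  I2: { [A' → A .] }  — accept
  I3: { [A → X .] }  — reduce
  I4: { [A → . / A], [A → . / C], [A → . X], [X → . c A], [X → c . A] }  — shift
  I5: { [X → c A .] }  — reduce
  I6: { [A → / A .], [C → A . X f], [X → . c A] }  — shift, reduce
  I7: { [A → / C .] }  — reduce
  I8: { [A → X .], [C → X .] }  — 2 reduces
  I9: { [A → . / A], [A → . / C], [A → . X], [C → c .], [X → . c A], [X → c . A] }  — shift, reduce
  I10: { [C → A X . f] }  — shift
  I11: { [C → A X f .] }  — reduce

I8 contains complete items [A → X .], [C → X .] — reduce-reduce conflict.

Answer: Yes — I8: [A → X .] vs [C → X .]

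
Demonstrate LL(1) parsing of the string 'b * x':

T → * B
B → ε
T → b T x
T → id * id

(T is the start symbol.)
LL(1) parsing maintains a stack (initially the start symbol over $) and the input. At each step: if the stack top is a terminal, match it against the current input token; if it is a non-terminal N, replace it with the RHS of M[N, lookahead] (the unique production whose predict set contains the lookahead).

Stack is shown with the top on the left.

Stack    Input    Action
------------------------
T $      b * x $  output T → b T x
b T x $  b * x $  match 'b'
T x $    * x $    output T → * B
* B x $  * x $    match '*'
B x $    x $      output B → ε
x $      x $      match 'x'
$        $        accept

The string is accepted.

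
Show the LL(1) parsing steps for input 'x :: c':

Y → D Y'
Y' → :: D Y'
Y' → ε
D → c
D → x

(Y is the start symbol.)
LL(1) parsing maintains a stack (initially the start symbol over $) and the input. At each step: if the stack top is a terminal, match it against the current input token; if it is a non-terminal N, replace it with the RHS of M[N, lookahead] (the unique production whose predict set contains the lookahead).

Stack is shown with the top on the left.

Stack      Input     Action
---------------------------
Y $        x :: c $  output Y → D Y'
D Y' $     x :: c $  output D → x
x Y' $     x :: c $  match 'x'
Y' $       :: c $    output Y' → :: D Y'
:: D Y' $  :: c $    match '::'
D Y' $     c $       output D → c
c Y' $     c $       match 'c'
Y' $       $         output Y' → ε
$          $         accept

The string is accepted.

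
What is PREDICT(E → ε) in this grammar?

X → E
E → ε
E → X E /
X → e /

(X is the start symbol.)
PREDICT(E → ε) = (FIRST(RHS) \ {ε}) ∪ (FOLLOW(E) if ε ∈ FIRST(RHS), i.e. RHS ⇒* ε)
The right-hand side is ε (FIRST(ε) = { ε }), so the predict set is FOLLOW(E) = { $, '/', 'e' }
PREDICT(E → ε) = { $, '/', 'e' }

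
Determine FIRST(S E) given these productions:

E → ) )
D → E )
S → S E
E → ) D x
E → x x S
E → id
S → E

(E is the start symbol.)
{ ')', 'id', 'x' }

FIRST sets of the non-terminals involved (from the grammar, by fixed-point iteration):
  FIRST(S) = { ')', 'id', 'x' }

To compute FIRST(S E), process the symbols left to right:
Symbol S is a non-terminal. Add FIRST(S) \ {ε} = { ')', 'id', 'x' }
S is not nullable (ε ∉ FIRST(S)), so stop here.
FIRST(S E) = { ')', 'id', 'x' }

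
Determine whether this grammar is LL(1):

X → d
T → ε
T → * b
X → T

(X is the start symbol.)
Yes, the grammar is LL(1).

Relevant sets:
  FIRST(T) = { '*', ε }
  FOLLOW(X) = { $ }
  FOLLOW(T) = { $ }

For X:
  PREDICT(X → d) = { 'd' }
  PREDICT(X → T) = { $, '*' }
For T:
  PREDICT(T → ε) = { $ }
  PREDICT(T → '*' b) = { '*' }

All predict sets are disjoint. The grammar IS LL(1).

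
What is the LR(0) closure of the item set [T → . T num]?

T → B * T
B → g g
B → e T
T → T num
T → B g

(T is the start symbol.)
{ [B → . e T], [B → . g g], [T → . B * T], [T → . B g], [T → . T num] }

To compute CLOSURE, for each item [A → α.Bβ] where B is a non-terminal, add [B → .γ] for all productions B → γ; repeat for the newly added items until nothing changes.

Start with: [T → . T num]
  [T → . T num] has the dot before T: add [T → . B * T], [T → . B g]
  [T → . B * T] has the dot before B: add [B → . g g], [B → . e T]
No further items can be added.

CLOSURE = { [B → . e T], [B → . g g], [T → . B * T], [T → . B g], [T → . T num] }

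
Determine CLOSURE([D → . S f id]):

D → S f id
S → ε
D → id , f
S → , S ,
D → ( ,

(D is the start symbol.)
{ [D → . S f id], [S → . , S ,], [S → .] }

To compute CLOSURE, for each item [A → α.Bβ] where B is a non-terminal, add [B → .γ] for all productions B → γ; repeat for the newly added items until nothing changes.

Start with: [D → . S f id]
  [D → . S f id] has the dot before S: add [S → .], [S → . , S ,]
No further items can be added.

CLOSURE = { [D → . S f id], [S → . , S ,], [S → .] }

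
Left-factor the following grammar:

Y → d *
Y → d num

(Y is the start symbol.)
Left-factoring transforms A → αβ₁ | αβ₂ into A → αA' and A' → β₁ | β₂
(α is the longest common prefix among the alternatives). Repeat until
no nonterminal has two alternatives with a common prefix.

Round 1: Y has alternatives sharing prefix 'd'. Introduce Y': Y → d Y'
  Add: Y' → *
  Add: Y' → num

No remaining common prefixes — done.

Resulting grammar:
Y → d Y'
Y' → *
Y' → num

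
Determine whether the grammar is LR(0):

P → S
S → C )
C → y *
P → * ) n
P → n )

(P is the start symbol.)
Yes, the grammar is LR(0)

A grammar is LR(0) if no state in the canonical LR(0) collection has:
  - both a shift item (dot before a terminal) and a complete item (shift-reduce conflict), or
  - two or more complete items (reduce-reduce conflict; the accept item [P' → P .] counts as a complete item here).

Augment with P' → P and build the canonical LR(0) collection (I0 = CLOSURE({[P' → . P]}), then GOTO on every symbol after a dot until no new states appear). It has 12 states:
  I0: { [C → . y *], [P → . * ) n], [P → . S], [P → . n )], [P' → . P], [S → . C )] }  — shift
  I1: { [P → * . ) n] }  — shift
  I2: { [S → C . )] }  — shift
  I3: { [P' → P .] }  — accept
  I4: { [P → S .] }  — reduce
  I5: { [P → n . )] }  — shift
  I6: { [C → y . *] }  — shift
  I7: { [C → y * .] }  — reduce
  I8: { [P → n ) .] }  — reduce
  I9: { [S → C ) .] }  — reduce
  I10: { [P → * ) . n] }  — shift
  I11: { [P → * ) n .] }  — reduce

Every state is either a pure shift/goto state or contains exactly one complete item and nothing to shift — no conflicts. The grammar is LR(0).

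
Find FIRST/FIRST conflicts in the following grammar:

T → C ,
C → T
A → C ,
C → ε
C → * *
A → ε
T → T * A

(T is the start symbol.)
Yes. T → C ',' / T → T '*' A on { '*', ',' }; C → T / C → '*' '*' on { '*' }

FIRST sets of the non-terminals at (or reachable through a nullable prefix from) the front of some alternative:
  FIRST(C) = { '*', ',', ε }
  FIRST(T) = { '*', ',' }

Productions for T:
  T → C ,: FIRST = { '*', ',' }
  T → T * A: FIRST = { '*', ',' }
Productions for C:
  C → T: FIRST = { '*', ',' }
  C → ε: FIRST = { ε }
  C → * *: FIRST = { '*' }
Productions for A:
  A → C ,: FIRST = { '*', ',' }
  A → ε: FIRST = { ε }

Conflict for T: T → C , and T → T * A
  Overlap: { '*', ',' }
Conflict for C: C → T and C → * *
  Overlap: { '*' }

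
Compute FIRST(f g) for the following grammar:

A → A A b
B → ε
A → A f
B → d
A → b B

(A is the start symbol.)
{ 'f' }

To compute FIRST(f g), process the symbols left to right:
Symbol f is a terminal. Add 'f' and stop.
FIRST(f g) = { 'f' }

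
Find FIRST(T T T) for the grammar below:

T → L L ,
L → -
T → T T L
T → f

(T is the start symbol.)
{ '-', 'f' }

FIRST sets of the non-terminals involved (from the grammar, by fixed-point iteration):
  FIRST(T) = { '-', 'f' }

To compute FIRST(T T T), process the symbols left to right:
Symbol T is a non-terminal. Add FIRST(T) \ {ε} = { '-', 'f' }
T is not nullable (ε ∉ FIRST(T)), so stop here.
FIRST(T T T) = { '-', 'f' }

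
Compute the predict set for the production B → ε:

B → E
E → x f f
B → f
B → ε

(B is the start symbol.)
PREDICT(B → ε) = (FIRST(RHS) \ {ε}) ∪ (FOLLOW(B) if ε ∈ FIRST(RHS), i.e. RHS ⇒* ε)
The right-hand side is ε (FIRST(ε) = { ε }), so the predict set is FOLLOW(B) = { $ }
PREDICT(B → ε) = { $ }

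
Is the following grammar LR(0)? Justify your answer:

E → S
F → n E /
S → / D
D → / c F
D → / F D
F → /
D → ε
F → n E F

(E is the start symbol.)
No. Shift-reduce conflict between [D → .] and [D → . / F D]

Augment with E' → E and build the canonical LR(0) collection (I0 = CLOSURE({[E' → . E]}), then GOTO on every symbol after a dot until no new states appear). It has 15 states:
  I0: { [E → . S], [E' → . E], [S → . / D] }  — shift
  I1: { [D → . / F D], [D → . / c F], [D → .], [S → / . D] }  — shift, reduce
  I2: { [E' → E .] }  — accept
  I3: { [E → S .] }  — reduce
  I4: { [D → / . F D], [D → / . c F], [F → . /], [F → . n E /], [F → . n E F] }  — shift
  I5: { [S → / D .] }  — reduce
  I6: { [F → / .] }  — reduce
  I7: { [D → . / F D], [D → . / c F], [D → .], [D → / F . D] }  — shift, reduce
  I8: { [D → / c . F], [F → . /], [F → . n E /], [F → . n E F] }  — shift
  I9: { [E → . S], [F → n . E /], [F → n . E F], [S → . / D] }  — shift
  I10: { [F → . /], [F → . n E /], [F → . n E F], [F → n E . /], [F → n E . F] }  — shift
  I11: { [F → / .], [F → n E / .] }  — 2 reduces
  I12: { [F → n E F .] }  — reduce
  I13: { [D → / c F .] }  — reduce
  I14: { [D → / F D .] }  — reduce

Conflict in state I1:
  Shift-reduce conflict between [D → .] and [D → . / F D]
So the grammar is NOT LR(0).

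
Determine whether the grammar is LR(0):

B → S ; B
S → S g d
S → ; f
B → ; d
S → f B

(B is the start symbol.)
Yes, the grammar is LR(0)

A grammar is LR(0) if no state in the canonical LR(0) collection has:
  - both a shift item (dot before a terminal) and a complete item (shift-reduce conflict), or
  - two or more complete items (reduce-reduce conflict; the accept item [B' → B .] counts as a complete item here).

Augment with B' → B and build the canonical LR(0) collection (I0 = CLOSURE({[B' → . B]}), then GOTO on every symbol after a dot until no new states appear). It has 12 states:
  I0: { [B → . ; d], [B → . S ; B], [B' → . B], [S → . ; f], [S → . S g d], [S → . f B] }  — shift
  I1: { [B → ; . d], [S → ; . f] }  — shift
  I2: { [B' → B .] }  — accept
  I3: { [B → S . ; B], [S → S . g d] }  — shift
  I4: { [B → . ; d], [B → . S ; B], [S → . ; f], [S → . S g d], [S → . f B], [S → f . B] }  — shift
  I5: { [S → f B .] }  — reduce
  I6: { [B → . ; d], [B → . S ; B], [B → S ; . B], [S → . ; f], [S → . S g d], [S → . f B] }  — shift
  I7: { [S → S g . d] }  — shift
  I8: { [S → S g d .] }  — reduce
  I9: { [B → S ; B .] }  — reduce
  I10: { [B → ; d .] }  — reduce
  I11: { [S → ; f .] }  — reduce

Every state is either a pure shift/goto state or contains exactly one complete item and nothing to shift — no conflicts. The grammar is LR(0).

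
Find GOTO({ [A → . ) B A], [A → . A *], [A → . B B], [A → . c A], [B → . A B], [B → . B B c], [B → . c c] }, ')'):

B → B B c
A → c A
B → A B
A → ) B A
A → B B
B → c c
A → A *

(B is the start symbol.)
{ [A → ) . B A], [A → . ) B A], [A → . A *], [A → . B B], [A → . c A], [B → . A B], [B → . B B c], [B → . c c] }

GOTO(I, ')') = CLOSURE({ [A → αX.β] : [A → α.Xβ] ∈ I, X = ')' })

Items with dot before ')', with the dot advanced:
  [A → . ) B A] → [A → ) . B A]
Closure of the advanced items:
  [A → ) . B A] has the dot before B: add [B → . B B c], [B → . A B], [B → . c c]
  [B → . A B] has the dot before A: add [A → . c A], [A → . ) B A], [A → . B B], [A → . A *]

GOTO = { [A → ) . B A], [A → . ) B A], [A → . A *], [A → . B B], [A → . c A], [B → . A B], [B → . B B c], [B → . c c] }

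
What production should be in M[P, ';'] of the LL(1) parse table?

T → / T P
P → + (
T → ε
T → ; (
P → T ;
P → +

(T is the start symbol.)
To find M[P, ';'], we find productions for P where ';' is in the predict set (PREDICT(N → α) = (FIRST(α) \ {ε}) ∪ (FOLLOW(N) if α ⇒* ε)).

Relevant sets:
  FIRST(T) = { '/', ';', ε }

P → + (: PREDICT = { '+' }
P → T ;: PREDICT = { '/', ';' }
  ';' is in predict set, so this production goes in M[P, ';']
P → +: PREDICT = { '+' }

M[P, ';'] = P → T ;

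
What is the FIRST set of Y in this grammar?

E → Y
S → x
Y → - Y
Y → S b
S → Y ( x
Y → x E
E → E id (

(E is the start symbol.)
{ '-', 'x' }

FIRST sets of the other non-terminals involved (by the same procedure, iterated to a fixed point):
  FIRST(S) = { '-', 'x' }

From Y → - Y:
  - '-' is a terminal: add '-' and stop
From Y → S b:
  - S is a non-terminal: add FIRST(S) \ {ε} = { '-', 'x' }
    S is not nullable, so stop
From Y → x E:
  - x is a terminal: add 'x' and stop

Collecting: FIRST(Y) = { '-', 'x' }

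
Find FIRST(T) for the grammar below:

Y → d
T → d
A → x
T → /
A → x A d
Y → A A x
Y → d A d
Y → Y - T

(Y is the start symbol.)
To compute FIRST(T), examine every production with T on the left-hand side, reading each right-hand side left to right until a non-nullable symbol is reached.

From T → d:
  - d is a terminal: add 'd' and stop
From T → /:
  - '/' is a terminal: add '/' and stop

Collecting: FIRST(T) = { '/', 'd' }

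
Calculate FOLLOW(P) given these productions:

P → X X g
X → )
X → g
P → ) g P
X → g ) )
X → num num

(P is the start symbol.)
To compute FOLLOW(P), find every occurrence of P on a right-hand side N → α P β: add FIRST(β) \ {ε}, and if β is empty or nullable also add FOLLOW(N). Iterate to a fixed point.

P is the start symbol, so $ ∈ FOLLOW(P).
In P → ) g P: P is at the end; this adds FOLLOW(P) to itself — nothing new

Taking the union: FOLLOW(P) = { $ }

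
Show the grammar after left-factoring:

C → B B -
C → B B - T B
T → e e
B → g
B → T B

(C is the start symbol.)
C → B B - C'
C' → ε
C' → T B
T → e e
B → g
B → T B

Left-factoring transforms A → αβ₁ | αβ₂ into A → αA' and A' → β₁ | β₂
(α is the longest common prefix among the alternatives). Repeat until
no nonterminal has two alternatives with a common prefix.

Round 1: C has alternatives sharing prefix 'B B -'. Introduce C': C → B B - C'
  Add: C' → ε
  Add: C' → T B

No remaining common prefixes — done.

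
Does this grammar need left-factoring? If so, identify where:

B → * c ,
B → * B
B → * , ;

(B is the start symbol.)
Yes, B has productions with common prefix '*'

Left-factoring is needed when two productions for the same non-terminal
share a common prefix on the right-hand side.

Productions for B:
  B → * c ,
  B → * B
  B → * , ;

Found common prefix '*' in productions for B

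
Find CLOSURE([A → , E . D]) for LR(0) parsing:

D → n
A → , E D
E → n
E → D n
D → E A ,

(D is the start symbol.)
{ [A → , E . D], [D → . E A ,], [D → . n], [E → . D n], [E → . n] }

To compute CLOSURE, for each item [A → α.Bβ] where B is a non-terminal, add [B → .γ] for all productions B → γ; repeat for the newly added items until nothing changes.

Start with: [A → , E . D]
  [A → , E . D] has the dot before D: add [D → . n], [D → . E A ,]
  [D → . E A ,] has the dot before E: add [E → . n], [E → . D n]
No further items can be added.

CLOSURE = { [A → , E . D], [D → . E A ,], [D → . n], [E → . D n], [E → . n] }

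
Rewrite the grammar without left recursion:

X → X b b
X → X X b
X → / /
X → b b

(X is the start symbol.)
X → / / X'
X → b b X'
X' → b b X'
X' → X b X'
X' → ε

X is directly left-recursive. The standard transformation for
  A → A α₁ | ... | A α_m | β₁ | ... | β_n
is
  A  → β₁ A' | ... | β_n A'
  A' → α₁ A' | ... | α_m A' | ε

X → / / becomes X → / / X'
X → b b becomes X → b b X'
X → X b b becomes X' → b b X'
X → X X b becomes X' → X b X'
Add X' → ε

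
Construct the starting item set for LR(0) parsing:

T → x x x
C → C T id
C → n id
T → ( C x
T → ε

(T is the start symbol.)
{ [T → . ( C x], [T → . x x x], [T → .], [T' → . T] }

First, augment the grammar with T' → T
I₀ = CLOSURE({ [T' → . T] }):
  [T' → . T] has the dot before T: add [T → . x x x], [T → . ( C x], [T → .]
No further items can be added.

I₀ = { [T → . ( C x], [T → . x x x], [T → .], [T' → . T] }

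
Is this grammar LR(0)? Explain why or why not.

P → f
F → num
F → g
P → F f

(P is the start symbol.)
Augment with P' → P and build the canonical LR(0) collection (I0 = CLOSURE({[P' → . P]}), then GOTO on every symbol after a dot until no new states appear). It has 7 states:
  I0: { [F → . g], [F → . num], [P → . F f], [P → . f], [P' → . P] }  — shift
  I1: { [P → F . f] }  — shift
  I2: { [P' → P .] }  — accept
  I3: { [P → f .] }  — reduce
  I4: { [F → g .] }  — reduce
  I5: { [F → num .] }  — reduce
  I6: { [P → F f .] }  — reduce

Every state is either a pure shift/goto state or contains exactly one complete item and nothing to shift — no conflicts. The grammar is LR(0).

Answer: Yes, the grammar is LR(0)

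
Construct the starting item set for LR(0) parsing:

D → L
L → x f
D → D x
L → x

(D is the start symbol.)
{ [D → . D x], [D → . L], [D' → . D], [L → . x f], [L → . x] }

First, augment the grammar with D' → D
I₀ = CLOSURE({ [D' → . D] }):
  [D' → . D] has the dot before D: add [D → . L], [D → . D x]
  [D → . L] has the dot before L: add [L → . x f], [L → . x]
No further items can be added.

I₀ = { [D → . D x], [D → . L], [D' → . D], [L → . x f], [L → . x] }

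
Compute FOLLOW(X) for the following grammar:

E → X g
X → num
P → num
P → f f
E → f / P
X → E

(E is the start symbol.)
To compute FOLLOW(X), find every occurrence of X on a right-hand side N → α X β: add FIRST(β) \ {ε}, and if β is empty or nullable also add FOLLOW(N). Iterate to a fixed point.

In E → X g: X is followed by g, add FIRST(g) \ {ε} = { 'g' }

Taking the union: FOLLOW(X) = { 'g' }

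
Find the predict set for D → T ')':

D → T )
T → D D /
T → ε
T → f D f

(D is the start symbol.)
{ ')', 'f' }

PREDICT(D → T ')') = (FIRST(RHS) \ {ε}) ∪ (FOLLOW(D) if ε ∈ FIRST(RHS), i.e. RHS ⇒* ε)
FIRST(T) = { ')', 'f', ε }
FIRST(T ')') = { ')', 'f' }
ε ∉ FIRST(T ')'), so FOLLOW(D) is not added.
PREDICT(D → T ')') = { ')', 'f' }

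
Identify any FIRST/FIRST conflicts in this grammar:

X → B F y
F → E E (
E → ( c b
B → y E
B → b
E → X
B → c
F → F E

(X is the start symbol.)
Yes. F → E E '(' / F → F E on { '(', 'b', 'c', 'y' }

FIRST sets of the non-terminals at (or reachable through a nullable prefix from) the front of some alternative:
  FIRST(E) = { '(', 'b', 'c', 'y' }
  FIRST(F) = { '(', 'b', 'c', 'y' }
  FIRST(X) = { 'b', 'c', 'y' }

Productions for F:
  F → E E (: FIRST = { '(', 'b', 'c', 'y' }
  F → F E: FIRST = { '(', 'b', 'c', 'y' }
Productions for E:
  E → ( c b: FIRST = { '(' }
  E → X: FIRST = { 'b', 'c', 'y' }
Productions for B:
  B → y E: FIRST = { 'y' }
  B → b: FIRST = { 'b' }
  B → c: FIRST = { 'c' }
X has only one production, so no FIRST/FIRST conflict is possible there.

Conflict for F: F → E E ( and F → F E
  Overlap: { '(', 'b', 'c', 'y' }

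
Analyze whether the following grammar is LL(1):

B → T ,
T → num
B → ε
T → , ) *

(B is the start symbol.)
Yes, the grammar is LL(1).

A grammar is LL(1) if for each non-terminal N with multiple productions, the predict sets of those productions are pairwise disjoint, where PREDICT(N → α) = (FIRST(α) \ {ε}) ∪ (FOLLOW(N) if α ⇒* ε).

Relevant sets:
  FIRST(T) = { ',', 'num' }
  FOLLOW(B) = { $ }

For B:
  PREDICT(B → T ',') = { ',', 'num' }
  PREDICT(B → ε) = { $ }
For T:
  PREDICT(T → num) = { 'num' }
  PREDICT(T → ',' ')' '*') = { ',' }

All predict sets are disjoint. The grammar IS LL(1).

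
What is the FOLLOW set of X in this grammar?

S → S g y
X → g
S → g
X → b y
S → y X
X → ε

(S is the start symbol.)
In S → y X: X is at the end, add FOLLOW(S)

The FOLLOW sets referred to above (computed the same way, to a fixed point):
  FOLLOW(S) = { $, 'g' }

Taking the union: FOLLOW(X) = { $, 'g' }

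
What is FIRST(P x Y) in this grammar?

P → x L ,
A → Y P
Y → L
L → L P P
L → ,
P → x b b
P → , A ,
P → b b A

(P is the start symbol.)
FIRST sets of the non-terminals involved (from the grammar, by fixed-point iteration):
  FIRST(P) = { ',', 'b', 'x' }

To compute FIRST(P x Y), process the symbols left to right:
Symbol P is a non-terminal. Add FIRST(P) \ {ε} = { ',', 'b', 'x' }
P is not nullable (ε ∉ FIRST(P)), so stop here.
FIRST(P x Y) = { ',', 'b', 'x' }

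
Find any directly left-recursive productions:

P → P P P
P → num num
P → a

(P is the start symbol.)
Yes, P is left-recursive

P → P P P: LEFT RECURSIVE (starts with P)
P → num num: starts with num
P → a: starts with a

The grammar has direct left recursion on: P.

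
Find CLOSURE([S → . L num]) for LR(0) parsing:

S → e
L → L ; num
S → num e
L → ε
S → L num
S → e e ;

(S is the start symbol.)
{ [L → . L ; num], [L → .], [S → . L num] }

To compute CLOSURE, for each item [A → α.Bβ] where B is a non-terminal, add [B → .γ] for all productions B → γ; repeat for the newly added items until nothing changes.

Start with: [S → . L num]
  [S → . L num] has the dot before L: add [L → . L ; num], [L → .]
No further items can be added.

CLOSURE = { [L → . L ; num], [L → .], [S → . L num] }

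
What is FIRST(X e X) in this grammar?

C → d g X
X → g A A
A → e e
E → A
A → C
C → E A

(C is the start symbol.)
{ 'g' }

FIRST sets of the non-terminals involved (from the grammar, by fixed-point iteration):
  FIRST(X) = { 'g' }

To compute FIRST(X e X), process the symbols left to right:
Symbol X is a non-terminal. Add FIRST(X) \ {ε} = { 'g' }
X is not nullable (ε ∉ FIRST(X)), so stop here.
FIRST(X e X) = { 'g' }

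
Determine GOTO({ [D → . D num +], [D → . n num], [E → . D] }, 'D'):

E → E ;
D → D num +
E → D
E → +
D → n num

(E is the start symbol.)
{ [D → D . num +], [E → D .] }

GOTO(I, 'D') = CLOSURE({ [A → αX.β] : [A → α.Xβ] ∈ I, X = 'D' })

Items with dot before 'D', with the dot advanced:
  [D → . D num +] → [D → D . num +]
  [E → . D] → [E → D .]
Closure adds nothing (no advanced item has the dot before a non-terminal).

GOTO = { [D → D . num +], [E → D .] }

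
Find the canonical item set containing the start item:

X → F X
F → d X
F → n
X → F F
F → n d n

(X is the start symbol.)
First, augment the grammar with X' → X
I₀ = CLOSURE({ [X' → . X] }):
  [X' → . X] has the dot before X: add [X → . F X], [X → . F F]
  [X → . F X] has the dot before F: add [F → . d X], [F → . n], [F → . n d n]
No further items can be added.

I₀ = { [F → . d X], [F → . n d n], [F → . n], [X → . F F], [X → . F X], [X' → . X] }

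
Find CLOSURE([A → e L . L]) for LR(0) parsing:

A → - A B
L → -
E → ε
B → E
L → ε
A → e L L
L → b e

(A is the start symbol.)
{ [A → e L . L], [L → . -], [L → . b e], [L → .] }

Start with: [A → e L . L]
  [A → e L . L] has the dot before L: add [L → . -], [L → .], [L → . b e]
No further items can be added.

CLOSURE = { [A → e L . L], [L → . -], [L → . b e], [L → .] }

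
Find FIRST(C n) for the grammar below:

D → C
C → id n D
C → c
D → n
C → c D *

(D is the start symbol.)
FIRST sets of the non-terminals involved (from the grammar, by fixed-point iteration):
  FIRST(C) = { 'c', 'id' }

To compute FIRST(C n), process the symbols left to right:
Symbol C is a non-terminal. Add FIRST(C) \ {ε} = { 'c', 'id' }
C is not nullable (ε ∉ FIRST(C)), so stop here.
FIRST(C n) = { 'c', 'id' }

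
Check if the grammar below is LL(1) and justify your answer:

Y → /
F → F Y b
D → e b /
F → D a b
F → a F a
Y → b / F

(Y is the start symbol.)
Relevant sets:
  FIRST(F) = { 'a', 'e' }
  FIRST(D) = { 'e' }

For Y:
  PREDICT(Y → '/') = { '/' }
  PREDICT(Y → b '/' F) = { 'b' }
For F:
  PREDICT(F → F Y b) = { 'a', 'e' }
  PREDICT(F → D a b) = { 'e' }
  PREDICT(F → a F a) = { 'a' }
D has a single production, so nothing to check there.

Conflict found: Predict set conflict for F: { 'e' }
The grammar is NOT LL(1).

Answer: No. Predict set conflict for F: { 'e' }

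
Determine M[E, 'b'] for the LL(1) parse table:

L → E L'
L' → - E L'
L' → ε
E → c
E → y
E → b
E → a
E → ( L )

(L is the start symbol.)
E → b

To find M[E, 'b'], we find productions for E where 'b' is in the predict set (PREDICT(N → α) = (FIRST(α) \ {ε}) ∪ (FOLLOW(N) if α ⇒* ε)).

E → c: PREDICT = { 'c' }
E → y: PREDICT = { 'y' }
E → b: PREDICT = { 'b' }
  'b' is in predict set, so this production goes in M[E, 'b']
E → a: PREDICT = { 'a' }
E → ( L ): PREDICT = { '(' }

M[E, 'b'] = E → b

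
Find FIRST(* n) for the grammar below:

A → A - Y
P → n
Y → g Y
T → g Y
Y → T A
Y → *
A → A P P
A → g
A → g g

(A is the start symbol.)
To compute FIRST(* n), process the symbols left to right:
Symbol * is a terminal. Add '*' and stop.
FIRST(* n) = { '*' }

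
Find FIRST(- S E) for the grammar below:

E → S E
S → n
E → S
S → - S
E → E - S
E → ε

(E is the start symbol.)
{ '-' }

To compute FIRST(- S E), process the symbols left to right:
Symbol - is a terminal. Add '-' and stop.
FIRST(- S E) = { '-' }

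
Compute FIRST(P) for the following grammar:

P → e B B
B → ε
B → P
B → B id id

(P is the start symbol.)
{ 'e' }

To compute FIRST(P), examine every production with P on the left-hand side, reading each right-hand side left to right until a non-nullable symbol is reached.

From P → e B B:
  - e is a terminal: add 'e' and stop

Collecting: FIRST(P) = { 'e' }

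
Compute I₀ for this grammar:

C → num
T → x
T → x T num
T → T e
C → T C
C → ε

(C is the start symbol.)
First, augment the grammar with C' → C
I₀ = CLOSURE({ [C' → . C] }):
  [C' → . C] has the dot before C: add [C → . num], [C → . T C], [C → .]
  [C → . T C] has the dot before T: add [T → . x], [T → . x T num], [T → . T e]
No further items can be added.

I₀ = { [C → . T C], [C → . num], [C → .], [C' → . C], [T → . T e], [T → . x T num], [T → . x] }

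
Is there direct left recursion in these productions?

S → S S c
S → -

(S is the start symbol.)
S → S S c: LEFT RECURSIVE (starts with S)
S → -: starts with '-'

The grammar has direct left recursion on: S.

Answer: Yes, S is left-recursive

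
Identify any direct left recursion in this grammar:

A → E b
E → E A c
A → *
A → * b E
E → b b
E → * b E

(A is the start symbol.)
Direct left recursion occurs when N → N α for some non-terminal N (the right-hand side begins with the left-hand side itself).

A → E b: starts with E
E → E A c: LEFT RECURSIVE (starts with E)
A → *: starts with '*'
A → * b E: starts with '*'
E → b b: starts with b
E → * b E: starts with '*'

The grammar has direct left recursion on: E.

Answer: Yes, E is left-recursive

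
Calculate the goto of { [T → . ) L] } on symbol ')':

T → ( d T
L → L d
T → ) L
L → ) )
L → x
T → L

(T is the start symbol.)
{ [L → . ) )], [L → . L d], [L → . x], [T → ) . L] }

GOTO(I, ')') = CLOSURE({ [A → αX.β] : [A → α.Xβ] ∈ I, X = ')' })

Items with dot before ')', with the dot advanced:
  [T → . ) L] → [T → ) . L]
Closure of the advanced items:
  [T → ) . L] has the dot before L: add [L → . L d], [L → . ) )], [L → . x]

GOTO = { [L → . ) )], [L → . L d], [L → . x], [T → ) . L] }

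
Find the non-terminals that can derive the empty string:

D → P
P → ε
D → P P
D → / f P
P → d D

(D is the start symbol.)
A non-terminal is nullable if it can derive ε (the empty string): either it has an ε-production, or it has a production whose right-hand side consists entirely of nullable non-terminals.

ε-productions: P → ε
So P is immediately nullable.
D → P: every symbol on the right is nullable, so D is nullable too.
Every non-terminal is now nullable.
Nullable = { 'D', 'P' }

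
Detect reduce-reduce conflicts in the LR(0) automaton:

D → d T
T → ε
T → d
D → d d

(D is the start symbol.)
Yes — I4: [D → d d .] vs [T → d .]

Augment with D' → D and build the canonical LR(0) collection (I0 = CLOSURE({[D' → . D]}), then GOTO on every symbol after a dot until no new states appear). It has 5 states:
  I0: { [D → . d T], [D → . d d], [D' → . D] }  — shift
  I1: { [D' → D .] }  — accept
  I2: { [D → d . T], [D → d . d], [T → . d], [T → .] }  — shift, reduce
  I3: { [D → d T .] }  — reduce
  I4: { [D → d d .], [T → d .] }  — 2 reduces

I4 contains complete items [D → d d .], [T → d .] — reduce-reduce conflict.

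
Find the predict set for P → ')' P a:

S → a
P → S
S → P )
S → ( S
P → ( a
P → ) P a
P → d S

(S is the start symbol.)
{ ')' }

PREDICT(P → ')' P a) = (FIRST(RHS) \ {ε}) ∪ (FOLLOW(P) if ε ∈ FIRST(RHS), i.e. RHS ⇒* ε)
FIRST(')' P a) = { ')' }
ε ∉ FIRST(')' P a), so FOLLOW(P) is not added.
PREDICT(P → ')' P a) = { ')' }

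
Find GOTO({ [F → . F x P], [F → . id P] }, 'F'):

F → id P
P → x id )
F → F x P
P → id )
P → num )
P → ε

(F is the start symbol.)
GOTO(I, 'F') = CLOSURE({ [A → αX.β] : [A → α.Xβ] ∈ I, X = 'F' })

Items with dot before 'F', with the dot advanced:
  [F → . F x P] → [F → F . x P]
Closure adds nothing (no advanced item has the dot before a non-terminal).

GOTO = { [F → F . x P] }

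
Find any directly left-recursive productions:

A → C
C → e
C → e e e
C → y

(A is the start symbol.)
No direct left recursion

A → C: starts with C
C → e: starts with e
C → e e e: starts with e
C → y: starts with y

No direct left recursion found.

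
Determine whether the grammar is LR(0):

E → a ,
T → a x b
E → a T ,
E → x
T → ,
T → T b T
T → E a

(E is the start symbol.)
A grammar is LR(0) if no state in the canonical LR(0) collection has:
  - both a shift item (dot before a terminal) and a complete item (shift-reduce conflict), or
  - two or more complete items (reduce-reduce conflict; the accept item [E' → E .] counts as a complete item here).

Augment with E' → E and build the canonical LR(0) collection (I0 = CLOSURE({[E' → . E]}), then GOTO on every symbol after a dot until no new states appear). It has 15 states:
  I0: { [E → . a ,], [E → . a T ,], [E → . x], [E' → . E] }  — shift
  I1: { [E' → E .] }  — accept
  I2: { [E → . a ,], [E → . a T ,], [E → . x], [E → a . ,], [E → a . T ,], [T → . ,], [T → . E a], [T → . T b T], [T → . a x b] }  — shift
  I3: { [E → x .] }  — reduce
  I4: { [E → a , .], [T → , .] }  — 2 reduces
  I5: { [T → E . a] }  — shift
  I6: { [E → a T . ,], [T → T . b T] }  — shift
  I7: { [E → . a ,], [E → . a T ,], [E → . x], [E → a . ,], [E → a . T ,], [T → . ,], [T → . E a], [T → . T b T], [T → . a x b], [T → a . x b] }  — shift
  I8: { [E → x .], [T → a x . b] }  — shift, reduce
  I9: { [T → a x b .] }  — reduce
  I10: { [E → a T , .] }  — reduce
  I11: { [E → . a ,], [E → . a T ,], [E → . x], [T → . ,], [T → . E a], [T → . T b T], [T → . a x b], [T → T b . T] }  — shift
  I12: { [T → , .] }  — reduce
  I13: { [T → T . b T], [T → T b T .] }  — shift, reduce
  I14: { [T → E a .] }  — reduce

Conflict in state I4:
  Reduce-reduce conflict: [E → a , .] and [T → , .]
So the grammar is NOT LR(0).

Answer: No. Reduce-reduce conflict: [E → a , .] and [T → , .]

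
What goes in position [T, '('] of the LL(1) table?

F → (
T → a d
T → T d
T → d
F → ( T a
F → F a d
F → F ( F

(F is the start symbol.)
Empty (error entry)

To find M[T, '('], we find productions for T where '(' is in the predict set (PREDICT(N → α) = (FIRST(α) \ {ε}) ∪ (FOLLOW(N) if α ⇒* ε)).

Relevant sets:
  FIRST(T) = { 'a', 'd' }

T → a d: PREDICT = { 'a' }
T → T d: PREDICT = { 'a', 'd' }
T → d: PREDICT = { 'd' }

M[T, '('] is empty (no production applies)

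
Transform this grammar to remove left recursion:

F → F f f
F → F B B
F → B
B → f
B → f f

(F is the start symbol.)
F → B F'
F' → f f F'
F' → B B F'
F' → ε
B → f
B → f f

F is directly left-recursive. The standard transformation for
  A → A α₁ | ... | A α_m | β₁ | ... | β_n
is
  A  → β₁ A' | ... | β_n A'
  A' → α₁ A' | ... | α_m A' | ε

F → B becomes F → B F'
F → F f f becomes F' → f f F'
F → F B B becomes F' → B B F'
Add F' → ε

Productions for other non-terminals are unchanged:
  B → f
  B → f f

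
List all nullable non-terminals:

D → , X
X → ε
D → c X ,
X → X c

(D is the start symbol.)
A non-terminal is nullable if it can derive ε (the empty string): either it has an ε-production, or it has a production whose right-hand side consists entirely of nullable non-terminals.

ε-productions: X → ε
So X is immediately nullable.
No further non-terminal can be added: every production for the remaining non-terminals contains a terminal or a non-nullable non-terminal.
Nullable = { 'X' }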